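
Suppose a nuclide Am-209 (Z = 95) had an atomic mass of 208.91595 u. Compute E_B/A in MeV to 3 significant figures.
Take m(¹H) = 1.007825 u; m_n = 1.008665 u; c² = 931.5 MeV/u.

8.09 MeV/nucleon

With 95 protons and 114 neutrons (A = 209):
Σm = 95·m(¹H) + 114·m_n = 95.743375 + 114.987810 = 210.731185 u
Δm = 210.731185 − 208.91595 = 1.815235 u
E_B = 1.815235 × 931.5 = 1690.89 MeV
BE/A = 1690.89 MeV / 209 = 8.090 MeV/nucleon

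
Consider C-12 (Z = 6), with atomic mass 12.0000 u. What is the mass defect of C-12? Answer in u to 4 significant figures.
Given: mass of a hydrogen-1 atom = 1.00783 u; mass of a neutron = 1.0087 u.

Mass of separated nucleons = 6(1.00783) + 6(1.0087) = 6.04698 + 6.0522 = 12.09918 u
The mass defect is 12.09918 − 12.0000 = 0.09918 u.

0.09918 u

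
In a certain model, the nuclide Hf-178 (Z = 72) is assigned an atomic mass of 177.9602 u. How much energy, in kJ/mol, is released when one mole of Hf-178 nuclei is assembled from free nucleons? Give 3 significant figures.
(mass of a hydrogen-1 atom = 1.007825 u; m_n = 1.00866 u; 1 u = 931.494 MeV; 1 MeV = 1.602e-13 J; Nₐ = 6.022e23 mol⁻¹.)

Z = 72, so N = A − Z = 178 − 72 = 106.
Mass of separated nucleons = 72(1.007825) + 106(1.00866) = 72.563400 + 106.91796 = 179.481360 u
Δm = 179.481360 − 177.9602 = 1.521160 u
Converting to energy: 1.521160 u × 931.494 MeV/u = 1416.95 MeV
Per nucleus in joules: 1416.95 MeV × 1.602e-13 J/MeV = 2.2700e-10 J
Per mole: 2.2700e-10 J × 6.022e23 mol⁻¹ = 1.3670e+14 J/mol

1.37e+11 kJ/mol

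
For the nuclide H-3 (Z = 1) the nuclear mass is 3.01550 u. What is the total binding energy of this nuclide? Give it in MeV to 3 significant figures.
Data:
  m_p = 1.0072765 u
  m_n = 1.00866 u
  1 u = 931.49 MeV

The nucleus contains 1 protons and 3 − 1 = 2 neutrons.
Mass of separated nucleons = 1(1.0072765) + 2(1.00866) = 1.0072765 + 2.01732 = 3.0245965 u
Mass defect Δm = 3.0245965 − 3.01550 = 0.0090965 u
Converting to energy: 0.0090965 u × 931.49 MeV/u = 8.47330 MeV

8.47 MeV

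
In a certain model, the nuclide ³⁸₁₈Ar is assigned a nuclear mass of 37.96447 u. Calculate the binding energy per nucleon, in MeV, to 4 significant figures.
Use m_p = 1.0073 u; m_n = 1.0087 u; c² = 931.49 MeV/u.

8.357 MeV/nucleon

The nucleus contains 18 protons and 38 − 18 = 20 neutrons.
Mass of separated nucleons = 18(1.0073) + 20(1.0087) = 18.1314 + 20.1740 = 38.3054 u
Δm = 38.3054 − 37.96447 = 0.34093 u
Binding energy = Δm·c² = 0.34093 × 931.49 MeV/u = 317.573 MeV
Dividing by A = 38 gives 8.357 MeV per nucleon.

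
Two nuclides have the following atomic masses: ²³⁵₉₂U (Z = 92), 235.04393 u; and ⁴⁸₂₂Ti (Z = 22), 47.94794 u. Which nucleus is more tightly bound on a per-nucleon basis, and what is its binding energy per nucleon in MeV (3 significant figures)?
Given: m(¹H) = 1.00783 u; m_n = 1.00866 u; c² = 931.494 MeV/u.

²³⁵₉₂U: Σm = 92(1.00783) + 143(1.00866) = 236.95874 u; Δm = 1.91481 u; E_B = 1783.6 MeV; E_B/A = 7.590 MeV
⁴⁸₂₂Ti: Σm = 22(1.00783) + 26(1.00866) = 48.39742 u; Δm = 0.44948 u; E_B = 418.69 MeV; E_B/A = 8.723 MeV
⁴⁸₂₂Ti has the higher binding energy per nucleon, so it is the more tightly bound nucleus.

⁴⁸₂₂Ti; 8.72 MeV/nucleon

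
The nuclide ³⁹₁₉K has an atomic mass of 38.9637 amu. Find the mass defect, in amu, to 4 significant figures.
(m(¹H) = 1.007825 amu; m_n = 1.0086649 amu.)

Z = 19, so N = A − Z = 39 − 19 = 20.
Mass of separated nucleons = 19(1.007825) + 20(1.0086649) = 19.148675 + 20.1732980 = 39.3219730 amu
Δm = 39.3219730 − 38.9637 = 0.3582730 amu

0.3583 amu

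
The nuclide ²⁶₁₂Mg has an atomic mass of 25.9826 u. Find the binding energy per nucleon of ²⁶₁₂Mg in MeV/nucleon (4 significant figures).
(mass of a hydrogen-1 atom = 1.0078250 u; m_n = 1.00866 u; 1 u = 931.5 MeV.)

Total constituent mass: 12 × 1.0078250 + 14 × 1.00866 = 26.2151400 u
The mass defect is 26.2151400 − 25.9826 = 0.2325400 u.
Converting to energy: 0.2325400 u × 931.5 MeV/u = 216.611 MeV
Per nucleon: 216.611 / 26 = 8.331 MeV

8.331 MeV/nucleon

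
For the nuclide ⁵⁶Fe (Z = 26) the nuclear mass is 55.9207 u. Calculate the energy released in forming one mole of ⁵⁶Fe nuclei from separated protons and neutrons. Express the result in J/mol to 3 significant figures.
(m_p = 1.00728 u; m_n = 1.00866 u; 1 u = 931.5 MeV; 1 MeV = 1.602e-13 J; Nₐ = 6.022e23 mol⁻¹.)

Total constituent mass: 26 × 1.00728 + 30 × 1.00866 = 56.44908 u
Δm = 56.44908 − 55.9207 = 0.52838 u
Binding energy = Δm·c² = 0.52838 × 931.5 MeV/u = 492.186 MeV
Per nucleus in joules: 492.186 MeV × 1.602e-13 J/MeV = 7.8848e-11 J
Per mole: 7.8848e-11 J × 6.022e23 mol⁻¹ = 4.7482e+13 J/mol

4.75e+13 J/mol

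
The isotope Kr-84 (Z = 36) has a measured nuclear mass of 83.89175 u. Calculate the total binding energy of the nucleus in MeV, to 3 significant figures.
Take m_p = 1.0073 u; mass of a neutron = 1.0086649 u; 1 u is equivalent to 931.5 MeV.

Mass of separated nucleons = 36(1.0073) + 48(1.0086649) = 36.2628 + 48.4159152 = 84.6787152 u
Mass defect Δm = 84.6787152 − 83.89175 = 0.7869652 u
Converting to energy: 0.7869652 u × 931.5 MeV/u = 733.058 MeV

733 MeV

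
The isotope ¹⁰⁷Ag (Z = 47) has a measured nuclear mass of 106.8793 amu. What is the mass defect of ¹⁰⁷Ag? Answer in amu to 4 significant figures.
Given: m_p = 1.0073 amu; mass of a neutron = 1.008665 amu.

0.9837 amu

Σm = 47·m_p + 60·m_n = 47.3431 + 60.519900 = 107.863000 amu
Mass defect Δm = 107.863000 − 106.8793 = 0.983700 amu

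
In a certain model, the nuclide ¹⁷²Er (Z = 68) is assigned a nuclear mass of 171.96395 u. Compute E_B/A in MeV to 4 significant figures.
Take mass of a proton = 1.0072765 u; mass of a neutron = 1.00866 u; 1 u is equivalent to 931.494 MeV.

Mass of separated nucleons = 68(1.0072765) + 104(1.00866) = 68.4948020 + 104.90064 = 173.3954420 u
Δm = 173.3954420 − 171.96395 = 1.4314920 u
Converting to energy: 1.4314920 u × 931.494 MeV/u = 1333.426 MeV
Per nucleon: 1333.426 / 172 = 7.752 MeV

7.752 MeV/nucleon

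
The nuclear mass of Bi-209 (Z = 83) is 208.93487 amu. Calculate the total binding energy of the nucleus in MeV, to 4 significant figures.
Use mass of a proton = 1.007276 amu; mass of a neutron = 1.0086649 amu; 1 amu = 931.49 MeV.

1640 MeV

Total constituent mass: 83 × 1.007276 + 126 × 1.0086649 = 210.6956854 amu
Mass defect Δm = 210.6956854 − 208.93487 = 1.7608154 amu
Binding energy = Δm·c² = 1.7608154 × 931.49 MeV/amu = 1640.18 MeV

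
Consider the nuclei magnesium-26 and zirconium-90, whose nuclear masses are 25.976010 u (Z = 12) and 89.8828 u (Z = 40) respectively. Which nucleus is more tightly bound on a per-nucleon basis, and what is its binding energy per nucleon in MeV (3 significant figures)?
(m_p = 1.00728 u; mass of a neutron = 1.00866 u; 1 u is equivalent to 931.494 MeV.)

magnesium-26: Σm = 12(1.00728) + 14(1.00866) = 26.20860 u; Δm = 0.232590 u; E_B = 216.66 MeV; E_B/A = 8.333 MeV
zirconium-90: Σm = 40(1.00728) + 50(1.00866) = 90.72420 u; Δm = 0.84140 u; E_B = 783.76 MeV; E_B/A = 8.708 MeV
zirconium-90 has the higher binding energy per nucleon, so it is the more tightly bound nucleus.

zirconium-90; 8.71 MeV/nucleon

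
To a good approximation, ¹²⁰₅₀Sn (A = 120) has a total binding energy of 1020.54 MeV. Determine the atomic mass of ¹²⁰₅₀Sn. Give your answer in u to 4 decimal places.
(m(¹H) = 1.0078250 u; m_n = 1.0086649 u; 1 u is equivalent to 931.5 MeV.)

Mass defect = 1020.54 MeV / (931.5 MeV/u) = 1.095588 u
Constituent mass = 50(1.0078250) + 70(1.0086649) = 120.9977930 u
Atomic mass = 120.9977930 − 1.095588 = 119.9022050 u ≈ 119.9022 u (to 4 decimal places)

119.9022 u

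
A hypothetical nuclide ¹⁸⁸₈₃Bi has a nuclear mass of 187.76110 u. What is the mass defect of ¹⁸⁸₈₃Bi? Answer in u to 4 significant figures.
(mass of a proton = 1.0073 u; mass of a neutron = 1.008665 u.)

The nucleus contains 83 protons and 188 − 83 = 105 neutrons.
Σm = 83·m_p + 105·m_n = 83.6059 + 105.909825 = 189.515725 u
Δm = 189.515725 − 187.76110 = 1.754625 u

1.755 u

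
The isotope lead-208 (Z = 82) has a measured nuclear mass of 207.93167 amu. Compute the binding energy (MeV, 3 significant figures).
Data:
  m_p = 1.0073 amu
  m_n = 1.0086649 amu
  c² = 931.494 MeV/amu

1640 MeV

Z = 82, so N = A − Z = 208 − 82 = 126.
Σm = 82·m_p + 126·m_n = 82.5986 + 127.0917774 = 209.6903774 amu
Mass defect Δm = 209.6903774 − 207.93167 = 1.7587074 amu
Converting to energy: 1.7587074 amu × 931.494 MeV/amu = 1638.23 MeV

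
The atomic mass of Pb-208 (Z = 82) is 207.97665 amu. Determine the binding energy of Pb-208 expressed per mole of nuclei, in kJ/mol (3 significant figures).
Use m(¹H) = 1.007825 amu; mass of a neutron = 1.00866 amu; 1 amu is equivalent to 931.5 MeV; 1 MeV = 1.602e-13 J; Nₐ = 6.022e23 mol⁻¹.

1.58e+11 kJ/mol

Z = 82, so N = A − Z = 208 − 82 = 126.
Total constituent mass: 82 × 1.007825 + 126 × 1.00866 = 209.732810 amu
Mass defect Δm = 209.732810 − 207.97665 = 1.756160 amu
E_B = 1.756160 × 931.5 = 1635.86 MeV
Per nucleus in joules: 1635.86 MeV × 1.602e-13 J/MeV = 2.6206e-10 J
Per mole: 2.6206e-10 J × 6.022e23 mol⁻¹ = 1.5781e+14 J/mol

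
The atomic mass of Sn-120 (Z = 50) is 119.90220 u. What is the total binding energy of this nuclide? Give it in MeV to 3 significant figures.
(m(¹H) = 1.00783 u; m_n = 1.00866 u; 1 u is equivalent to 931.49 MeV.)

Mass of separated nucleons = 50(1.00783) + 70(1.00866) = 50.39150 + 70.60620 = 120.99770 u
Mass defect Δm = 120.99770 − 119.90220 = 1.09550 u
Binding energy = Δm·c² = 1.09550 × 931.49 MeV/u = 1020.45 MeV

1020 MeV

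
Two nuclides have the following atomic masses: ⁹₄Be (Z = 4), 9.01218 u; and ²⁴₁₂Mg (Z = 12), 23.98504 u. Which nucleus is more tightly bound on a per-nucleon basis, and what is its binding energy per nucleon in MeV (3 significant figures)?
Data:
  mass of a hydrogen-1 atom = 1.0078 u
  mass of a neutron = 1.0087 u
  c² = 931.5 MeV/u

⁹₄Be: Σm = 4(1.0078) + 5(1.0087) = 9.0747 u; Δm = 0.06252 u; E_B = 58.237 MeV; E_B/A = 6.471 MeV
²⁴₁₂Mg: Σm = 12(1.0078) + 12(1.0087) = 24.1980 u; Δm = 0.21296 u; E_B = 198.372 MeV; E_B/A = 8.266 MeV
²⁴₁₂Mg has the higher binding energy per nucleon, so it is the more tightly bound nucleus.

²⁴₁₂Mg; 8.27 MeV/nucleon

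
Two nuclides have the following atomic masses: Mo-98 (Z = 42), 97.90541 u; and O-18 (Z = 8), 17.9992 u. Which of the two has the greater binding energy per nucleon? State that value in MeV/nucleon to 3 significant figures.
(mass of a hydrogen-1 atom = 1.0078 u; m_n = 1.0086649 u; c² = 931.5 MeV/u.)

Mo-98; 8.63 MeV/nucleon

Mo-98: Σm = 42(1.0078) + 56(1.0086649) = 98.8128344 u; Δm = 0.9074244 u; E_B = 845.27 MeV; E_B/A = 8.625 MeV
O-18: Σm = 8(1.0078) + 10(1.0086649) = 18.1490490 u; Δm = 0.1498490 u; E_B = 139.584 MeV; E_B/A = 7.7547 MeV
Mo-98 has the higher binding energy per nucleon, so it is the more tightly bound nucleus.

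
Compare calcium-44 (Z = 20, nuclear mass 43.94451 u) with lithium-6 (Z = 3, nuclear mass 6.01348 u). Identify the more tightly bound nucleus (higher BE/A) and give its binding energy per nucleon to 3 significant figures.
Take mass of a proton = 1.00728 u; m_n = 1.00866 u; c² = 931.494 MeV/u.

calcium-44: Σm = 20(1.00728) + 24(1.00866) = 44.35344 u; Δm = 0.40893 u; E_B = 380.92 MeV; E_B/A = 8.657 MeV
lithium-6: Σm = 3(1.00728) + 3(1.00866) = 6.04782 u; Δm = 0.03434 u; E_B = 31.988 MeV; E_B/A = 5.331 MeV
calcium-44 has the higher binding energy per nucleon, so it is the more tightly bound nucleus.

calcium-44; 8.66 MeV/nucleon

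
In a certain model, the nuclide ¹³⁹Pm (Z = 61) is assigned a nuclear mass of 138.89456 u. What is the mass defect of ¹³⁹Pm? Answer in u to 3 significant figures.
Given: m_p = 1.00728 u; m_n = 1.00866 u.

1.23 u

Σm = 61·m_p + 78·m_n = 61.44408 + 78.67548 = 140.11956 u
Mass defect Δm = 140.11956 − 138.89456 = 1.22500 u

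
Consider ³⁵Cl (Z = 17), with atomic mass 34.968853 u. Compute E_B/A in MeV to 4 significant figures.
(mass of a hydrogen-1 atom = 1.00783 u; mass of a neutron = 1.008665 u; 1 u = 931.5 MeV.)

Total constituent mass: 17 × 1.00783 + 18 × 1.008665 = 35.289080 u
The mass defect is 35.289080 − 34.968853 = 0.320227 u.
E_B = 0.320227 × 931.5 = 298.291 MeV
BE/A = 298.291 MeV / 35 = 8.523 MeV/nucleon

8.523 MeV/nucleon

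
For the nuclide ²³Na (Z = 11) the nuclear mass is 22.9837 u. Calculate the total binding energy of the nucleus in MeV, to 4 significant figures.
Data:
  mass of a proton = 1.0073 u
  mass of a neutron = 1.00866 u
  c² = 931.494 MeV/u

186.8 MeV

Z = 11, so N = A − Z = 23 − 11 = 12.
Mass of separated nucleons = 11(1.0073) + 12(1.00866) = 11.0803 + 12.10392 = 23.18422 u
Mass defect Δm = 23.18422 − 22.9837 = 0.20052 u
E_B = 0.20052 × 931.494 = 186.783 MeV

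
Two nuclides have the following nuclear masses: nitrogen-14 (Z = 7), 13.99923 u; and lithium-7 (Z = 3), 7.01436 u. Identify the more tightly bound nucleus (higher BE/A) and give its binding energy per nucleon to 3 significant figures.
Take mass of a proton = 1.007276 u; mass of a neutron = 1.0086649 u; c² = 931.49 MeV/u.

nitrogen-14: Σm = 7(1.007276) + 7(1.0086649) = 14.1115863 u; Δm = 0.1123563 u; E_B = 104.66 MeV; E_B/A = 7.476 MeV
lithium-7: Σm = 3(1.007276) + 4(1.0086649) = 7.0564876 u; Δm = 0.0421276 u; E_B = 39.241 MeV; E_B/A = 5.606 MeV
nitrogen-14 has the higher binding energy per nucleon, so it is the more tightly bound nucleus.

nitrogen-14; 7.48 MeV/nucleon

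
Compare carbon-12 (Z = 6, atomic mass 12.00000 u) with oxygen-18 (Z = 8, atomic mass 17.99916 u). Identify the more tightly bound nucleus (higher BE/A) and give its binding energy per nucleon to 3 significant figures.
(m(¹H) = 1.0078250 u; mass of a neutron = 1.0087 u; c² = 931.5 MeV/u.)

oxygen-18; 7.79 MeV/nucleon

carbon-12: Σm = 6(1.0078250) + 6(1.0087) = 12.0991500 u; Δm = 0.0991500 u; E_B = 92.358 MeV; E_B/A = 7.697 MeV
oxygen-18: Σm = 8(1.0078250) + 10(1.0087) = 18.1496000 u; Δm = 0.1504400 u; E_B = 140.13 MeV; E_B/A = 7.785 MeV
oxygen-18 has the higher binding energy per nucleon, so it is the more tightly bound nucleus.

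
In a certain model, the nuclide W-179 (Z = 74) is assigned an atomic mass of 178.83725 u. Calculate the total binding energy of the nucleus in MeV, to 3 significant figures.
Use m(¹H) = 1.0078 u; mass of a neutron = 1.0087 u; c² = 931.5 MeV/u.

With 74 protons and 105 neutrons (A = 179):
Total constituent mass: 74 × 1.0078 + 105 × 1.0087 = 180.4907 u
Δm = 180.4907 − 178.83725 = 1.65345 u
Converting to energy: 1.65345 u × 931.5 MeV/u = 1540.19 MeV

1540 MeV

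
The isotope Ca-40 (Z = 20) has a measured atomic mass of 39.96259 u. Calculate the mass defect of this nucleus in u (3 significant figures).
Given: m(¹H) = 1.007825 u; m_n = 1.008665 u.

0.367 u

Σm = 20·m(¹H) + 20·m_n = 20.156500 + 20.173300 = 40.329800 u
The mass defect is 40.329800 − 39.96259 = 0.367210 u.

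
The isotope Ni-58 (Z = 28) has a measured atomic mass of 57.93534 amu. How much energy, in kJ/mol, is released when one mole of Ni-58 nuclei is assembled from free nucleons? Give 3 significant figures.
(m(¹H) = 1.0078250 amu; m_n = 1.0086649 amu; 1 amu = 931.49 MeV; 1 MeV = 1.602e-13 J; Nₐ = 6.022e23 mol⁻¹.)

Z = 28, so N = A − Z = 58 − 28 = 30.
Total constituent mass: 28 × 1.0078250 + 30 × 1.0086649 = 58.4790470 amu
Mass defect Δm = 58.4790470 − 57.93534 = 0.5437070 amu
Binding energy = Δm·c² = 0.5437070 × 931.49 MeV/amu = 506.458 MeV
Per nucleus in joules: 506.458 MeV × 1.602e-13 J/MeV = 8.1135e-11 J
Per mole: 8.1135e-11 J × 6.022e23 mol⁻¹ = 4.8859e+13 J/mol

4.89e+10 kJ/mol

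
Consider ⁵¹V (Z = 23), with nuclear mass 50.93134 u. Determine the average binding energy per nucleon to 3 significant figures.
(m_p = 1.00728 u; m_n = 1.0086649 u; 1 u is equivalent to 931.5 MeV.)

With 23 protons and 28 neutrons (A = 51):
Σm = 23·m_p + 28·m_n = 23.16744 + 28.2426172 = 51.4100572 u
Δm = 51.4100572 − 50.93134 = 0.4787172 u
Binding energy = Δm·c² = 0.4787172 × 931.5 MeV/u = 445.925 MeV
BE/A = 445.925 MeV / 51 = 8.744 MeV/nucleon

8.74 MeV/nucleon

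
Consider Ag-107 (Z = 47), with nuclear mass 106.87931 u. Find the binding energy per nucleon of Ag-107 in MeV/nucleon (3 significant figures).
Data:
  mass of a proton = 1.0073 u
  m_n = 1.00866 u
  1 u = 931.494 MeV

Total constituent mass: 47 × 1.0073 + 60 × 1.00866 = 107.86270 u
Mass defect Δm = 107.86270 − 106.87931 = 0.98339 u
E_B = 0.98339 × 931.494 = 916.022 MeV
BE/A = 916.022 MeV / 107 = 8.561 MeV/nucleon

8.56 MeV/nucleon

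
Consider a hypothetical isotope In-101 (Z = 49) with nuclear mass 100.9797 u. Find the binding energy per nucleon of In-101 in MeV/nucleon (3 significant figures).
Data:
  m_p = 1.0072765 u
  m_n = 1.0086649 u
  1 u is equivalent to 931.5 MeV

Z = 49, so N = A − Z = 101 − 49 = 52.
Mass of separated nucleons = 49(1.0072765) + 52(1.0086649) = 49.3565485 + 52.4505748 = 101.8071233 u
Mass defect Δm = 101.8071233 − 100.9797 = 0.8274233 u
E_B = 0.8274233 × 931.5 = 770.745 MeV
Per nucleon: 770.745 / 101 = 7.631 MeV

7.63 MeV/nucleon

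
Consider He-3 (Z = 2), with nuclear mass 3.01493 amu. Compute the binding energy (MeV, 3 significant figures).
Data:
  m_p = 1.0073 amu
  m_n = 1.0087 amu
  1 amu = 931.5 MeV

With 2 protons and 1 neutrons (A = 3):
Σm = 2·m_p + 1·m_n = 2.0146 + 1.0087 = 3.0233 amu
Δm = 3.0233 − 3.01493 = 0.00837 amu
Binding energy = Δm·c² = 0.00837 × 931.5 MeV/amu = 7.79666 MeV

7.80 MeV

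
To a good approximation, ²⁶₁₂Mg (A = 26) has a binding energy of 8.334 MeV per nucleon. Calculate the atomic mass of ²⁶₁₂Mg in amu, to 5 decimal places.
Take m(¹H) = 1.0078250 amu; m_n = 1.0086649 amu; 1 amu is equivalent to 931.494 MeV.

25.98259 amu

Total binding energy = 26 × 8.334 = 216.684 MeV
Mass defect = 216.684 MeV / (931.494 MeV/amu) = 0.2326199 amu
Constituent mass = 12(1.0078250) + 14(1.0086649) = 26.2152086 amu
Atomic mass = 26.2152086 − 0.2326199 = 25.9825887 amu ≈ 25.98259 amu (to 5 decimal places)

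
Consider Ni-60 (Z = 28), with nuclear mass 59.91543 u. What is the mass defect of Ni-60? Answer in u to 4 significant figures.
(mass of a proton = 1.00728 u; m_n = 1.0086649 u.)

0.5657 u

The nucleus contains 28 protons and 60 − 28 = 32 neutrons.
Σm = 28·m_p + 32·m_n = 28.20384 + 32.2772768 = 60.4811168 u
The mass defect is 60.4811168 − 59.91543 = 0.5656868 u.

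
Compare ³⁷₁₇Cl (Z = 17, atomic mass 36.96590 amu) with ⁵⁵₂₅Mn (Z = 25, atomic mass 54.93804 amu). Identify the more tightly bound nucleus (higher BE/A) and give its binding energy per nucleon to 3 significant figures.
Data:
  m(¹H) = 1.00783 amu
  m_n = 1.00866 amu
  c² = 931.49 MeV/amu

³⁷₁₇Cl: Σm = 17(1.00783) + 20(1.00866) = 37.30631 amu; Δm = 0.34041 amu; E_B = 317.09 MeV; E_B/A = 8.570 MeV
⁵⁵₂₅Mn: Σm = 25(1.00783) + 30(1.00866) = 55.45555 amu; Δm = 0.51751 amu; E_B = 482.055 MeV; E_B/A = 8.7646 MeV
⁵⁵₂₅Mn has the higher binding energy per nucleon, so it is the more tightly bound nucleus.

⁵⁵₂₅Mn; 8.76 MeV/nucleon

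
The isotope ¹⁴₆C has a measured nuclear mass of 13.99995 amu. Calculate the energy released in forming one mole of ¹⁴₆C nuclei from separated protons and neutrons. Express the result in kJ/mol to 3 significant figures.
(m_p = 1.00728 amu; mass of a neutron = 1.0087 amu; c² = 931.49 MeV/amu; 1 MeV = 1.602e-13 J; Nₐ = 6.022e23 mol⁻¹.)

The nucleus contains 6 protons and 14 − 6 = 8 neutrons.
Mass of separated nucleons = 6(1.00728) + 8(1.0087) = 6.04368 + 8.0696 = 14.11328 amu
Δm = 14.11328 − 13.99995 = 0.11333 amu
Converting to energy: 0.11333 amu × 931.49 MeV/amu = 105.566 MeV
Per nucleus in joules: 105.566 MeV × 1.602e-13 J/MeV = 1.6912e-11 J
Per mole: 1.6912e-11 J × 6.022e23 mol⁻¹ = 1.0184e+13 J/mol

1.02e+10 kJ/mol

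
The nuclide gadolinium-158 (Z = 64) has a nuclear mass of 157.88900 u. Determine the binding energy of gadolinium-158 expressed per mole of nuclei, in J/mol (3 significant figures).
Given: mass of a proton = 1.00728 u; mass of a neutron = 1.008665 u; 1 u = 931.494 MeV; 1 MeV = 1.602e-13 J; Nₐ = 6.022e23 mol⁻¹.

1.25e+14 J/mol

With 64 protons and 94 neutrons (A = 158):
Mass of separated nucleons = 64(1.00728) + 94(1.008665) = 64.46592 + 94.814510 = 159.280430 u
Mass defect Δm = 159.280430 − 157.88900 = 1.391430 u
Converting to energy: 1.391430 u × 931.494 MeV/u = 1296.11 MeV
Per nucleus in joules: 1296.11 MeV × 1.602e-13 J/MeV = 2.0764e-10 J
Per mole: 2.0764e-10 J × 6.022e23 mol⁻¹ = 1.2504e+14 J/mol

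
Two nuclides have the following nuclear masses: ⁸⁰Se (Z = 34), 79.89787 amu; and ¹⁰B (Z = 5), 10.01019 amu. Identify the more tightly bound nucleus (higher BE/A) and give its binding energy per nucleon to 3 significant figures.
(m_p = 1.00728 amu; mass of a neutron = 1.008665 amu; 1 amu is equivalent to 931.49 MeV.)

⁸⁰Se: Σm = 34(1.00728) + 46(1.008665) = 80.646110 amu; Δm = 0.748240 amu; E_B = 696.98 MeV; E_B/A = 8.712 MeV
¹⁰B: Σm = 5(1.00728) + 5(1.008665) = 10.079725 amu; Δm = 0.069535 amu; E_B = 64.771 MeV; E_B/A = 6.477 MeV
⁸⁰Se has the higher binding energy per nucleon, so it is the more tightly bound nucleus.

⁸⁰Se; 8.71 MeV/nucleon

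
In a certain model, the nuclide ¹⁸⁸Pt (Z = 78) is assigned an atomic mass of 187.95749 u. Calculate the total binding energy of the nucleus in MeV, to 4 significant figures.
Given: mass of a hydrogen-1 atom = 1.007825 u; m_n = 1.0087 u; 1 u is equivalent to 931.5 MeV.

Total constituent mass: 78 × 1.007825 + 110 × 1.0087 = 189.567350 u
Mass defect Δm = 189.567350 − 187.95749 = 1.609860 u
Converting to energy: 1.609860 u × 931.5 MeV/u = 1499.58 MeV

1500 MeV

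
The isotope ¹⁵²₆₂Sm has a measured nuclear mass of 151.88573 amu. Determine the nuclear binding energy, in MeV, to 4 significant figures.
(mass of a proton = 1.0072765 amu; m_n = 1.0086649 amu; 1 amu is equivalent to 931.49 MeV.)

1253 MeV

Total constituent mass: 62 × 1.0072765 + 90 × 1.0086649 = 153.2309840 amu
Mass defect Δm = 153.2309840 − 151.88573 = 1.3452540 amu
E_B = 1.3452540 × 931.49 = 1253.09 MeV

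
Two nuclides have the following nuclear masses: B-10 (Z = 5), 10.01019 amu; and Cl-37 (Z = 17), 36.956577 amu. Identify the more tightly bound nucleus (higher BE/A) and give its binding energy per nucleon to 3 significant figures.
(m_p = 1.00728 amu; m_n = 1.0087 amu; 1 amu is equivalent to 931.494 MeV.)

B-10: Σm = 5(1.00728) + 5(1.0087) = 10.07990 amu; Δm = 0.06971 amu; E_B = 64.934 MeV; E_B/A = 6.493 MeV
Cl-37: Σm = 17(1.00728) + 20(1.0087) = 37.29776 amu; Δm = 0.341183 amu; E_B = 317.81 MeV; E_B/A = 8.589 MeV
Cl-37 has the higher binding energy per nucleon, so it is the more tightly bound nucleus.

Cl-37; 8.59 MeV/nucleon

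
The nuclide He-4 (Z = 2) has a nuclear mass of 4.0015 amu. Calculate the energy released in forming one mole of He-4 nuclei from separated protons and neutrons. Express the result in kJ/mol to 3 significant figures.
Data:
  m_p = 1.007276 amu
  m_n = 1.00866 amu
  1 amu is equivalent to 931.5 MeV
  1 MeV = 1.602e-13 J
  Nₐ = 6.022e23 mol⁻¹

With 2 protons and 2 neutrons (A = 4):
Σm = 2·m_p + 2·m_n = 2.014552 + 2.01732 = 4.031872 amu
The mass defect is 4.031872 − 4.0015 = 0.030372 amu.
Converting to energy: 0.030372 amu × 931.5 MeV/amu = 28.2915 MeV
Per nucleus in joules: 28.2915 MeV × 1.602e-13 J/MeV = 4.5323e-12 J
Per mole: 4.5323e-12 J × 6.022e23 mol⁻¹ = 2.7294e+12 J/mol

2.73e+09 kJ/mol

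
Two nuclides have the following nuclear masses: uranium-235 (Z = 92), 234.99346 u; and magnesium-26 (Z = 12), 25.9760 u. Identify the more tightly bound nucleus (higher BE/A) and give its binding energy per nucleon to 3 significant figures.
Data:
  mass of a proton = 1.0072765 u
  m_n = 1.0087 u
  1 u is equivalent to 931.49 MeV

uranium-235: Σm = 92(1.0072765) + 143(1.0087) = 236.9135380 u; Δm = 1.9200780 u; E_B = 1788.5 MeV; E_B/A = 7.611 MeV
magnesium-26: Σm = 12(1.0072765) + 14(1.0087) = 26.2091180 u; Δm = 0.2331180 u; E_B = 217.15 MeV; E_B/A = 8.352 MeV
magnesium-26 has the higher binding energy per nucleon, so it is the more tightly bound nucleus.

magnesium-26; 8.35 MeV/nucleon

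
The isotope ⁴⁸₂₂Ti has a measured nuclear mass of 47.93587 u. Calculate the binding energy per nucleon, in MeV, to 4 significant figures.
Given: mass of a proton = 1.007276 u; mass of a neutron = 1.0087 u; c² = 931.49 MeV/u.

8.741 MeV/nucleon

Total constituent mass: 22 × 1.007276 + 26 × 1.0087 = 48.386272 u
Mass defect Δm = 48.386272 − 47.93587 = 0.450402 u
Converting to energy: 0.450402 u × 931.49 MeV/u = 419.545 MeV
Dividing by A = 48 gives 8.741 MeV per nucleon.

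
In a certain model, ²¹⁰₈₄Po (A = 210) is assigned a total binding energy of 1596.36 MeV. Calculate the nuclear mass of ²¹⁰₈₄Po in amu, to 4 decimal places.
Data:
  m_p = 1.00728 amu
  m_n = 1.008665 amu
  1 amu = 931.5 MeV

Mass defect = 1596.36 MeV / (931.5 MeV/amu) = 1.713752 amu
Constituent mass = 84(1.00728) + 126(1.008665) = 211.703310 amu
Nuclear mass = 211.703310 − 1.713752 = 209.989558 amu ≈ 209.9896 amu (to 4 decimal places)

209.9896 amu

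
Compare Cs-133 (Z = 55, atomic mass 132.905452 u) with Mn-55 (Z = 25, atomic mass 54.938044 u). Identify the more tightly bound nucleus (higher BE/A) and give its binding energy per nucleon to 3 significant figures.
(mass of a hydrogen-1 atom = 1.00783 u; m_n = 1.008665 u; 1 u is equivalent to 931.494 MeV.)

Cs-133: Σm = 55(1.00783) + 78(1.008665) = 134.106520 u; Δm = 1.201068 u; E_B = 1118.8 MeV; E_B/A = 8.412 MeV
Mn-55: Σm = 25(1.00783) + 30(1.008665) = 55.455700 u; Δm = 0.517656 u; E_B = 482.19 MeV; E_B/A = 8.767 MeV
Mn-55 has the higher binding energy per nucleon, so it is the more tightly bound nucleus.

Mn-55; 8.77 MeV/nucleon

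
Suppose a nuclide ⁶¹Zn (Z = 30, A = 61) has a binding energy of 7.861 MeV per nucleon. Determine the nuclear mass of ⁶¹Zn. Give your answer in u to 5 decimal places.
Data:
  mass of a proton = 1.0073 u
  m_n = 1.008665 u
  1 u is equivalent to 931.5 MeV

60.97283 u

Total binding energy = 61 × 7.861 = 479.521 MeV
Mass defect = 479.521 MeV / (931.5 MeV/u) = 0.5147837 u
Constituent mass = 30(1.0073) + 31(1.008665) = 61.487615 u
Nuclear mass = 61.487615 − 0.5147837 = 60.9728313 u ≈ 60.97283 u (to 5 decimal places)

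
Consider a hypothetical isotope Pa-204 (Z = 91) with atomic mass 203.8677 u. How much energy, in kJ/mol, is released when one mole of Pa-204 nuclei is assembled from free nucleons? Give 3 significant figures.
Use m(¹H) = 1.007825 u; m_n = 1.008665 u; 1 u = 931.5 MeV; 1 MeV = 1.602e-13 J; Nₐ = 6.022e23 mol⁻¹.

Z = 91, so N = A − Z = 204 − 91 = 113.
Σm = 91·m(¹H) + 113·m_n = 91.712075 + 113.979145 = 205.691220 u
The mass defect is 205.691220 − 203.8677 = 1.823520 u.
E_B = 1.823520 × 931.5 = 1698.61 MeV
Per nucleus in joules: 1698.61 MeV × 1.602e-13 J/MeV = 2.7212e-10 J
Per mole: 2.7212e-10 J × 6.022e23 mol⁻¹ = 1.6387e+14 J/mol

1.64e+11 kJ/mol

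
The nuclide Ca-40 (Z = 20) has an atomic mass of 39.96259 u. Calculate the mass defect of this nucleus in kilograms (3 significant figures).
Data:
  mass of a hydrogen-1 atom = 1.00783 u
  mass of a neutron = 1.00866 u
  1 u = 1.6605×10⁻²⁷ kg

6.10e-28 kg

Total constituent mass: 20 × 1.00783 + 20 × 1.00866 = 40.32980 u
Mass defect Δm = 40.32980 − 39.96259 = 0.36721 u
In SI units: 0.36721 u × 1.6605×10⁻²⁷ kg/u = 6.0975e-28 kg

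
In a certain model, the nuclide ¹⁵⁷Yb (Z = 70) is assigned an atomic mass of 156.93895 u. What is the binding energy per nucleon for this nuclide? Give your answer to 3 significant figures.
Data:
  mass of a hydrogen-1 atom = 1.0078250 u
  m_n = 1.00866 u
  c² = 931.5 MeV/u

8.08 MeV/nucleon

Z = 70, so N = A − Z = 157 − 70 = 87.
Mass of separated nucleons = 70(1.0078250) + 87(1.00866) = 70.5477500 + 87.75342 = 158.3011700 u
Mass defect Δm = 158.3011700 − 156.93895 = 1.3622200 u
Binding energy = Δm·c² = 1.3622200 × 931.5 MeV/u = 1268.91 MeV
BE/A = 1268.91 MeV / 157 = 8.082 MeV/nucleon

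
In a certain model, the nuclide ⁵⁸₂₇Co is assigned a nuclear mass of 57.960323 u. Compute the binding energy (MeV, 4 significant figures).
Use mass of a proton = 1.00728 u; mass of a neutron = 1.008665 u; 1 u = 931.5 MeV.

The nucleus contains 27 protons and 58 − 27 = 31 neutrons.
Σm = 27·m_p + 31·m_n = 27.19656 + 31.268615 = 58.465175 u
Δm = 58.465175 − 57.960323 = 0.504852 u
Converting to energy: 0.504852 u × 931.5 MeV/u = 470.270 MeV

470.3 MeV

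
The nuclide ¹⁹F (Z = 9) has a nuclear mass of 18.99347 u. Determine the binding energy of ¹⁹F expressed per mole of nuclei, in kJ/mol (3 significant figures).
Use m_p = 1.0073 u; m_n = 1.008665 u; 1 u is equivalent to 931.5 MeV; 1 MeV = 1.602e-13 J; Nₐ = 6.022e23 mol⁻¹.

1.43e+10 kJ/mol

With 9 protons and 10 neutrons (A = 19):
Total constituent mass: 9 × 1.0073 + 10 × 1.008665 = 19.152350 u
Δm = 19.152350 − 18.99347 = 0.158880 u
Converting to energy: 0.158880 u × 931.5 MeV/u = 147.997 MeV
Per nucleus in joules: 147.997 MeV × 1.602e-13 J/MeV = 2.3709e-11 J
Per mole: 2.3709e-11 J × 6.022e23 mol⁻¹ = 1.4278e+13 J/mol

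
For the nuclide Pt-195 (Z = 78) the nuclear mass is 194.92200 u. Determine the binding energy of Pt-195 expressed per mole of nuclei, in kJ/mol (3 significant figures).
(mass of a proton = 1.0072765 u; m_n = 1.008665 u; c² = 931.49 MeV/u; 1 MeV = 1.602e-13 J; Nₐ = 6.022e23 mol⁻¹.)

1.49e+11 kJ/mol

Z = 78, so N = A − Z = 195 − 78 = 117.
Mass of separated nucleons = 78(1.0072765) + 117(1.008665) = 78.5675670 + 118.013805 = 196.5813720 u
Δm = 196.5813720 − 194.92200 = 1.6593720 u
Binding energy = Δm·c² = 1.6593720 × 931.49 MeV/u = 1545.69 MeV
Per nucleus in joules: 1545.69 MeV × 1.602e-13 J/MeV = 2.4762e-10 J
Per mole: 2.4762e-10 J × 6.022e23 mol⁻¹ = 1.4912e+14 J/mol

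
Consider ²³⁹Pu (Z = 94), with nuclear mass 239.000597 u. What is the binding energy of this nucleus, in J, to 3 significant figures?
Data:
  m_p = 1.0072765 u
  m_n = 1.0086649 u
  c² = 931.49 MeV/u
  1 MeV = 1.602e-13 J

2.89e-10 J

Mass of separated nucleons = 94(1.0072765) + 145(1.0086649) = 94.6839910 + 146.2564105 = 240.9404015 u
The mass defect is 240.9404015 − 239.000597 = 1.9398045 u.
E_B = 1.9398045 × 931.49 = 1806.91 MeV
In joules: 1806.91 MeV × 1.602e-13 J/MeV = 2.8947e-10 J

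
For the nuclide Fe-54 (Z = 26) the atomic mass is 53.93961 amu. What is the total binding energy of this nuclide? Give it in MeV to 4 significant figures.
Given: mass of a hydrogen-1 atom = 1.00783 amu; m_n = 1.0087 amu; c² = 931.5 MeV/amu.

Total constituent mass: 26 × 1.00783 + 28 × 1.0087 = 54.44718 amu
The mass defect is 54.44718 − 53.93961 = 0.50757 amu.
E_B = 0.50757 × 931.5 = 472.801 MeV

472.8 MeV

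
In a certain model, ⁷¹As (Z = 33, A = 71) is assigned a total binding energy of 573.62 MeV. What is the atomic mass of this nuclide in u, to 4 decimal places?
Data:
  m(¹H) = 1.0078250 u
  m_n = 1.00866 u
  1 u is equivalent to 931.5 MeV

Mass defect = 573.62 MeV / (931.5 MeV/u) = 0.615802 u
Constituent mass = 33(1.0078250) + 38(1.00866) = 71.5873050 u
Atomic mass = 71.5873050 − 0.615802 = 70.9715030 u ≈ 70.9715 u (to 4 decimal places)

70.9715 u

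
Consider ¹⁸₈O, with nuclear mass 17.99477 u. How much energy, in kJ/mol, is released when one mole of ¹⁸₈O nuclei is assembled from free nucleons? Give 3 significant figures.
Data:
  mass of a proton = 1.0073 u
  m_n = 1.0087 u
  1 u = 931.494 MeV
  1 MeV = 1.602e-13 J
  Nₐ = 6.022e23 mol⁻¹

1.35e+10 kJ/mol

Z = 8, so N = A − Z = 18 − 8 = 10.
Mass of separated nucleons = 8(1.0073) + 10(1.0087) = 8.0584 + 10.0870 = 18.1454 u
The mass defect is 18.1454 − 17.99477 = 0.15063 u.
E_B = 0.15063 × 931.494 = 140.311 MeV
Per nucleus in joules: 140.311 MeV × 1.602e-13 J/MeV = 2.2478e-11 J
Per mole: 2.2478e-11 J × 6.022e23 mol⁻¹ = 1.3536e+13 J/mol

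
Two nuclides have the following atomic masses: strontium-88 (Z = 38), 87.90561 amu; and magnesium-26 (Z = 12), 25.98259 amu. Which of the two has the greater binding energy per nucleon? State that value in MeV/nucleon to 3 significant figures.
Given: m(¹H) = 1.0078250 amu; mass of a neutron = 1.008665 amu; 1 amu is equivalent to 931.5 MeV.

strontium-88: Σm = 38(1.0078250) + 50(1.008665) = 88.7306000 amu; Δm = 0.8249900 amu; E_B = 768.48 MeV; E_B/A = 8.733 MeV
magnesium-26: Σm = 12(1.0078250) + 14(1.008665) = 26.2152100 amu; Δm = 0.2326200 amu; E_B = 216.69 MeV; E_B/A = 8.334 MeV
strontium-88 has the higher binding energy per nucleon, so it is the more tightly bound nucleus.

strontium-88; 8.73 MeV/nucleon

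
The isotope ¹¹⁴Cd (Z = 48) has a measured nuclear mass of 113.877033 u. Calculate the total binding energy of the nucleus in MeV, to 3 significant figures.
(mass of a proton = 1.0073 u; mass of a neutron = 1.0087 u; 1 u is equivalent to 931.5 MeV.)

With 48 protons and 66 neutrons (A = 114):
Σm = 48·m_p + 66·m_n = 48.3504 + 66.5742 = 114.9246 u
Δm = 114.9246 − 113.877033 = 1.047567 u
Converting to energy: 1.047567 u × 931.5 MeV/u = 975.809 MeV

976 MeV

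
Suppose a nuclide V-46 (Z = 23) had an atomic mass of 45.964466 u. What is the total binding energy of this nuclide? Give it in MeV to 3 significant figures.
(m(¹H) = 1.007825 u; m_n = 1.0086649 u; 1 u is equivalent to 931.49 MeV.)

386 MeV

The nucleus contains 23 protons and 46 − 23 = 23 neutrons.
Σm = 23·m(¹H) + 23·m_n = 23.179975 + 23.1992927 = 46.3792677 u
The mass defect is 46.3792677 − 45.964466 = 0.4148017 u.
Converting to energy: 0.4148017 u × 931.49 MeV/u = 386.384 MeV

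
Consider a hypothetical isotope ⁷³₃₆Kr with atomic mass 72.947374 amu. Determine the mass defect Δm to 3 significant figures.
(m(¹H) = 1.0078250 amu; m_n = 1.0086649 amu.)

Σm = 36·m(¹H) + 37·m_n = 36.2817000 + 37.3206013 = 73.6023013 amu
Δm = 73.6023013 − 72.947374 = 0.6549273 amu

0.655 amu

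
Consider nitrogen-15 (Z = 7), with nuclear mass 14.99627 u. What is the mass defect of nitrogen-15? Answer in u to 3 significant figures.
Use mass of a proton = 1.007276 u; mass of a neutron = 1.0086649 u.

Mass of separated nucleons = 7(1.007276) + 8(1.0086649) = 7.050932 + 8.0693192 = 15.1202512 u
The mass defect is 15.1202512 − 14.99627 = 0.1239812 u.

0.124 u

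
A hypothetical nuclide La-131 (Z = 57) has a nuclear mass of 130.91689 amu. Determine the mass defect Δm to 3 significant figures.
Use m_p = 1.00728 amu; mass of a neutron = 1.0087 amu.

Total constituent mass: 57 × 1.00728 + 74 × 1.0087 = 132.05876 amu
Δm = 132.05876 − 130.91689 = 1.14187 amu

1.14 amu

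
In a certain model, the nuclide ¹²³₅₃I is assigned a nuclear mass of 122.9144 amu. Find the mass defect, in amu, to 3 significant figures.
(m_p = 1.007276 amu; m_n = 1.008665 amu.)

Total constituent mass: 53 × 1.007276 + 70 × 1.008665 = 123.992178 amu
The mass defect is 123.992178 − 122.9144 = 1.077778 amu.

1.08 amu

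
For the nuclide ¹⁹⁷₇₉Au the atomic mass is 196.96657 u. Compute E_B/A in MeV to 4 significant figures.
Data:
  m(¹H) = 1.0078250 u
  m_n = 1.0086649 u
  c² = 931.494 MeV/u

Total constituent mass: 79 × 1.0078250 + 118 × 1.0086649 = 198.6406332 u
Mass defect Δm = 198.6406332 − 196.96657 = 1.6740632 u
Binding energy = Δm·c² = 1.6740632 × 931.494 MeV/u = 1559.38 MeV
Per nucleon: 1559.38 / 197 = 7.916 MeV

7.916 MeV/nucleon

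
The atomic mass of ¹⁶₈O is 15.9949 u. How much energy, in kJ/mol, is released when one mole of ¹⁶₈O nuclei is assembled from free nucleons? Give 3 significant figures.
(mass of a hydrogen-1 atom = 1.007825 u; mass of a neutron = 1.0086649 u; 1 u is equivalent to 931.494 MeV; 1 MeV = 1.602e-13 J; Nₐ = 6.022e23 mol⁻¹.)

The nucleus contains 8 protons and 16 − 8 = 8 neutrons.
Total constituent mass: 8 × 1.007825 + 8 × 1.0086649 = 16.1319192 u
Mass defect Δm = 16.1319192 − 15.9949 = 0.1370192 u
Converting to energy: 0.1370192 u × 931.494 MeV/u = 127.633 MeV
Per nucleus in joules: 127.633 MeV × 1.602e-13 J/MeV = 2.0447e-11 J
Per mole: 2.0447e-11 J × 6.022e23 mol⁻¹ = 1.2313e+13 J/mol

1.23e+10 kJ/mol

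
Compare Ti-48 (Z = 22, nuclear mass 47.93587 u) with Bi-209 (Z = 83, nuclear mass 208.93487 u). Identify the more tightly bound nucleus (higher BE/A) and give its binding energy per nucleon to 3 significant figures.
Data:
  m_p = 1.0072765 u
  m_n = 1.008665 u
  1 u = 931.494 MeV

Ti-48: Σm = 22(1.0072765) + 26(1.008665) = 48.3853730 u; Δm = 0.4495030 u; E_B = 418.71 MeV; E_B/A = 8.723 MeV
Bi-209: Σm = 83(1.0072765) + 126(1.008665) = 210.6957395 u; Δm = 1.7608695 u; E_B = 1640.2 MeV; E_B/A = 7.848 MeV
Ti-48 has the higher binding energy per nucleon, so it is the more tightly bound nucleus.

Ti-48; 8.72 MeV/nucleon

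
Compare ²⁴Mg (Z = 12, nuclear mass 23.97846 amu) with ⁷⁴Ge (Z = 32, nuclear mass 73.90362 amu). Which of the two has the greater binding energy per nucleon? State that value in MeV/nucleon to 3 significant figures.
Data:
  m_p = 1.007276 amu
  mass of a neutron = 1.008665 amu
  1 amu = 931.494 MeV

²⁴Mg: Σm = 12(1.007276) + 12(1.008665) = 24.191292 amu; Δm = 0.212832 amu; E_B = 198.25 MeV; E_B/A = 8.260 MeV
⁷⁴Ge: Σm = 32(1.007276) + 42(1.008665) = 74.596762 amu; Δm = 0.693142 amu; E_B = 645.66 MeV; E_B/A = 8.725 MeV
⁷⁴Ge has the higher binding energy per nucleon, so it is the more tightly bound nucleus.

⁷⁴Ge; 8.73 MeV/nucleon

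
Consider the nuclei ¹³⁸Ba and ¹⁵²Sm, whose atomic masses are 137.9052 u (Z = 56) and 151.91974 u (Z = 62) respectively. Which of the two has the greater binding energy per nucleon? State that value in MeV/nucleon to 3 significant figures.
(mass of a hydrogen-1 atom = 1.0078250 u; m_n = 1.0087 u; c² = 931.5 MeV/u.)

¹³⁸Ba; 8.41 MeV/nucleon

¹³⁸Ba: Σm = 56(1.0078250) + 82(1.0087) = 139.1516000 u; Δm = 1.2464000 u; E_B = 1161.0 MeV; E_B/A = 8.413 MeV
¹⁵²Sm: Σm = 62(1.0078250) + 90(1.0087) = 153.2681500 u; Δm = 1.3484100 u; E_B = 1256.0 MeV; E_B/A = 8.263 MeV
¹³⁸Ba has the higher binding energy per nucleon, so it is the more tightly bound nucleus.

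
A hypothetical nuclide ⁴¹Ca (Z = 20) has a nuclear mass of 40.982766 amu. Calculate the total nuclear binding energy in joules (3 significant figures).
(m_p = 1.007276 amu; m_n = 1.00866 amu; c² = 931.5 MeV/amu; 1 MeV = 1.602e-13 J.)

5.14e-11 J

Σm = 20·m_p + 21·m_n = 20.145520 + 21.18186 = 41.327380 amu
Δm = 41.327380 − 40.982766 = 0.344614 amu
Binding energy = Δm·c² = 0.344614 × 931.5 MeV/amu = 321.008 MeV
In joules: 321.008 MeV × 1.602e-13 J/MeV = 5.1425e-11 J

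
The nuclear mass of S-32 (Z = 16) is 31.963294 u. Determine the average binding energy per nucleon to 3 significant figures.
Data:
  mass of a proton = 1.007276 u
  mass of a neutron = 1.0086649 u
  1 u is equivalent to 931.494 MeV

Total constituent mass: 16 × 1.007276 + 16 × 1.0086649 = 32.2550544 u
The mass defect is 32.2550544 − 31.963294 = 0.2917604 u.
Converting to energy: 0.2917604 u × 931.494 MeV/u = 271.773 MeV
Dividing by A = 32 gives 8.493 MeV per nucleon.

8.49 MeV/nucleon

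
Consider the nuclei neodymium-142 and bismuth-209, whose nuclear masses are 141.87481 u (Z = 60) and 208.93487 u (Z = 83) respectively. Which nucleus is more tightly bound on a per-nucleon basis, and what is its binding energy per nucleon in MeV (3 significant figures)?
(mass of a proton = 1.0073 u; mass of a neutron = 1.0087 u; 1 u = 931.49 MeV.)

neodymium-142; 8.37 MeV/nucleon

neodymium-142: Σm = 60(1.0073) + 82(1.0087) = 143.1514 u; Δm = 1.27659 u; E_B = 1189.1 MeV; E_B/A = 8.374 MeV
bismuth-209: Σm = 83(1.0073) + 126(1.0087) = 210.7021 u; Δm = 1.76723 u; E_B = 1646.16 MeV; E_B/A = 7.876 MeV
neodymium-142 has the higher binding energy per nucleon, so it is the more tightly bound nucleus.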